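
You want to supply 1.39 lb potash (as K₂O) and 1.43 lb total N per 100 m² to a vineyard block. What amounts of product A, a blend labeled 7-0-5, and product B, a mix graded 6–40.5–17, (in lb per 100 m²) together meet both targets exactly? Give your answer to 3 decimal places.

17.944 lb product A, 2.899 lb product B

Per-100 m² balance (a = product A, b = product B):
K₂O: 0.05·a + 0.17·b = 1.39
N: 0.07·a + 0.06·b = 1.43
From row1: a = (1.39 − 0.17·b) / 0.05.
Into row2: 0.07·(1.39 − 0.17·b)/0.05 + 0.06·b = 1.43 → b = 2.89888, a = 17.9438.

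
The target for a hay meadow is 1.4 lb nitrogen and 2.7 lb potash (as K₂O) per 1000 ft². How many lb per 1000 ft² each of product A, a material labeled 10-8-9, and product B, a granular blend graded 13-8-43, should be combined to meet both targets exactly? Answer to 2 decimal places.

Per-1000 ft² balance (a = product A, b = product B):
N: 0.1·a + 0.13·b = 1.4
K₂O: 0.09·a + 0.43·b = 2.7
From row1: a = (1.4 − 0.13·b) / 0.1.
Into row2: 0.09·(1.4 − 0.13·b)/0.1 + 0.43·b = 2.7 → b = 4.60064, a = 8.01917.

8.02 lb product A, 4.60 lb product B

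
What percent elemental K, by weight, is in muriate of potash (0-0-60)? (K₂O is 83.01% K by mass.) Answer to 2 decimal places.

%K = 60 × 0.8301 = 49.806%.

49.81% K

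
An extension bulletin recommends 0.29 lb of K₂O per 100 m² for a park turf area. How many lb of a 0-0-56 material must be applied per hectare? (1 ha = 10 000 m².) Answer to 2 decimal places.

51.79 lb of product per hectare

Product per 100 m² = 0.29 / 56% = 0.517857 lb.
Convert to per hectare: 0.517857 × 100 = 51.7857 lb.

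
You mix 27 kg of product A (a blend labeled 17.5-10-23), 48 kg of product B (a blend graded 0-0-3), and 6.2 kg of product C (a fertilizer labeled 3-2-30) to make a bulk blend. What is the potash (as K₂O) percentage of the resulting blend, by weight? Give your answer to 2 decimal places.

11.71% K₂O

Total mass = 27 + 48 + 6.2 = 81.2 kg.
K₂O mass = 23%×27 + 3%×48 + 30%×6.2 = 9.51 kg.
% K₂O = 9.51 / 81.2 = 11.7118%.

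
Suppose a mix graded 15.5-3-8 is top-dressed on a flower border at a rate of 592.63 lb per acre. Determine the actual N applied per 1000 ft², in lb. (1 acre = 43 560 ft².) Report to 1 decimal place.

nitrogen per acre = 592.63 × 15.5% = 91.8576 lb.
Convert to per 1000 ft²: 91.8576 × 0.0229568 = 2.10876 lb.

2.1 lb N per thousand sq ft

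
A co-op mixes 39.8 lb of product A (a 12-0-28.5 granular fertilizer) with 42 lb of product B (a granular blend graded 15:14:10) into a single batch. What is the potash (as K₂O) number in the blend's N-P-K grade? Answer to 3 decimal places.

19.001% K₂O

Total mass = 39.8 + 42 = 81.8 lb.
K₂O mass = 28.5%×39.8 + 10%×42 = 15.543 lb.
% K₂O = 15.543 / 81.8 = 19.0012%.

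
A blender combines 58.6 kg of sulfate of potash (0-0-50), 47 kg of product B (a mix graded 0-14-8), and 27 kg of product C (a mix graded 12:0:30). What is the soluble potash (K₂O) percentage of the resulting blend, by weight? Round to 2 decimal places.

Total mass = 58.6 + 47 + 27 = 132.6 kg.
K₂O mass = 50%×58.6 + 8%×47 + 30%×27 = 41.16 kg.
% K₂O = 41.16 / 132.6 = 31.0407%.

31.04% K₂O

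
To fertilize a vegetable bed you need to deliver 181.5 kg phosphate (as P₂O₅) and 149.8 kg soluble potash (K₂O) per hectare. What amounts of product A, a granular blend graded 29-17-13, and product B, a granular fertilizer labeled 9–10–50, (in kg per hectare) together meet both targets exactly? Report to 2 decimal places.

1052.36 kg product A, 25.99 kg product B

With a, b = kg per hectare of product A and product B:
P₂O₅: 0.17·a + 0.1·b = 181.5
K₂O: 0.13·a + 0.5·b = 149.8
Solving simultaneously: a = 1052.361, b = 25.9861.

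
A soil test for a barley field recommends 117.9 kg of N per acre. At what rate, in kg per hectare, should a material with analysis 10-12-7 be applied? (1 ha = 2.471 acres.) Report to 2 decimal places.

2913.31 kg of product per hectare

Product per acre = 117.9 / 10% = 1179 kg.
Convert to per hectare: 1179 × 2.471 = 2913.309 kg.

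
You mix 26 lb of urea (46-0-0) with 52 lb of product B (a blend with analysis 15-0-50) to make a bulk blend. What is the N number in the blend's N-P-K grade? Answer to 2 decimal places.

25.33% N

Total mass = 26 + 52 = 78 lb.
N mass = 46%×26 + 15%×52 = 19.76 lb.
% N = 19.76 / 78 = 25.3333%.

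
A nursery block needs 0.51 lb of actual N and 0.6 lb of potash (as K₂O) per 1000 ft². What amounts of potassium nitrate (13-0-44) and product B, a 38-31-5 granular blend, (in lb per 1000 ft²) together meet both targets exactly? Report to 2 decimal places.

1.26 lb potassium nitrate, 0.91 lb product B

Per-1000 ft² balance (a = potassium nitrate, b = product B):
N: 0.13·a + 0.38·b = 0.51
K₂O: 0.44·a + 0.05·b = 0.6
Solving simultaneously: a = 1.26011, b = 0.911014.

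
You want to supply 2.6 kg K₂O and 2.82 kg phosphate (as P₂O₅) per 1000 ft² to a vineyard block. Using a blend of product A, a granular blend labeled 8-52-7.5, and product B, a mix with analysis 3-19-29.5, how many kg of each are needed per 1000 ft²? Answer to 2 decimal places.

Per-1000 ft² balance (a = product A, b = product B):
K₂O: 0.075·a + 0.295·b = 2.6
P₂O₅: 0.52·a + 0.19·b = 2.82
Solving simultaneously: a = 2.42831, b = 8.19619.

2.43 kg product A, 8.20 kg product B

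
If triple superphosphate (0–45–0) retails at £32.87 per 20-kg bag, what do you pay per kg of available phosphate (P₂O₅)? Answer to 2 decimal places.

£3.65 per kg P₂O₅

P₂O₅ in bag = 20 × 45% = 9 kg.
Cost per kg P₂O₅ = £32.87 / 9 = £3.6522.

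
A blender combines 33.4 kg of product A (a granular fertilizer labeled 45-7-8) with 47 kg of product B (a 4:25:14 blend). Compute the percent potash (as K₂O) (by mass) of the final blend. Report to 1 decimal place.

11.5% K₂O

Total mass = 33.4 + 47 = 80.4 kg.
K₂O mass = 8%×33.4 + 14%×47 = 9.252 kg.
% K₂O = 9.252 / 80.4 = 11.5075%.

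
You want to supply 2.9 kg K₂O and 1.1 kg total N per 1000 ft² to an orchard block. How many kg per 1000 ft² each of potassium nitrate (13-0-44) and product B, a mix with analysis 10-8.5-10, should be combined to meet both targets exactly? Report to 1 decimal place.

5.8 kg potassium nitrate, 3.5 kg product B

Per-1000 ft² balance (a = potassium nitrate, b = product B):
K₂O: 0.44·a + 0.1·b = 2.9
N: 0.13·a + 0.1·b = 1.1
Eliminate a: (row1) − 0.44/0.13·(row2) → -0.238462·b = -0.823077, so b = 3.45161.
Back-substitute: a = (2.9 − 0.1·3.45161) / 0.44 = 5.80645.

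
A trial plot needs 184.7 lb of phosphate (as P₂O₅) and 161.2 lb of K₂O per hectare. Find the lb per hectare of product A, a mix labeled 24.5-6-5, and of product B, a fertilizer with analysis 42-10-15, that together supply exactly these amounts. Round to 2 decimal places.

2896.25 lb product A, 109.25 lb product B

With a, b = lb per hectare of product A and product B:
P₂O₅: 0.06·a + 0.1·b = 184.7
K₂O: 0.05·a + 0.15·b = 161.2
Eliminate b: (row1) − 0.1/0.15·(row2) → 0.0266667·a = 77.2333, so a = 2896.25.
Then b = (161.2 − 0.05·2896.25) / 0.15 = 109.25.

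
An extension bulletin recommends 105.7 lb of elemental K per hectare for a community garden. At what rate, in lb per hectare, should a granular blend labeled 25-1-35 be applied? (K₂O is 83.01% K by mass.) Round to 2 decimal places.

363.81 lb of product per hectare

As K₂O: 105.7 / 0.8301 = 127.334 lb per hectare.
Product per hectare = 127.334 / 35% = 363.812 lb.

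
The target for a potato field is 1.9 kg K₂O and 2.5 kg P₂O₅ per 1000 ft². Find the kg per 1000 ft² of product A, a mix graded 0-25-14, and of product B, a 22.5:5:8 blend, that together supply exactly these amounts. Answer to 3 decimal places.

8.077 kg product A, 9.615 kg product B

With a, b = kg per 1000 ft² of product A and product B:
K₂O: 0.14·a + 0.08·b = 1.9
P₂O₅: 0.25·a + 0.05·b = 2.5
Eliminate a: (row1) − 0.14/0.25·(row2) → 0.052·b = 0.5, so b = 9.61538.
Back-substitute: a = (1.9 − 0.08·9.61538) / 0.14 = 8.07692.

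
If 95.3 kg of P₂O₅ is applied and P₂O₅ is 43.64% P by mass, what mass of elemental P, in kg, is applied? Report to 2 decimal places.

P = 95.3 × 0.4364 = 41.5889 kg.

41.59 kg P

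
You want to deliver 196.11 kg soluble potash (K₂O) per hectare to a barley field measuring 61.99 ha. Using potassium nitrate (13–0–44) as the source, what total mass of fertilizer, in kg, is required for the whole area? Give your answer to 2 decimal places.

Product per hectare = 196.11 / 44% = 445.705 kg.
Total product = 445.705 × 61.99 = 27629.2248 kg.

27629.22 kg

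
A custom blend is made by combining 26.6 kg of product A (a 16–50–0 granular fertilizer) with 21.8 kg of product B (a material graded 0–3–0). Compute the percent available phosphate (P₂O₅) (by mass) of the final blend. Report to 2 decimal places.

28.83% P₂O₅

Total mass = 26.6 + 21.8 = 48.4 kg.
P₂O₅ mass = 50%×26.6 + 3%×21.8 = 13.954 kg.
% P₂O₅ = 13.954 / 48.4 = 28.8306%.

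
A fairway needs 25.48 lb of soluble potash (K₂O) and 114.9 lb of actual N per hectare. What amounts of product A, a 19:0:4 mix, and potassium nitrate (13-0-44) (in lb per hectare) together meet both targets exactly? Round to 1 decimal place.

602.6 lb product A, 3.1 lb potassium nitrate

Let a = lb of product A, b = lb of potassium nitrate (per hectare).
K₂O: 0.04·a + 0.44·b = 25.48
N: 0.19·a + 0.13·b = 114.9
From row1: a = (25.48 − 0.44·b) / 0.04.
Into row2: 0.19·(25.48 − 0.44·b)/0.04 + 0.13·b = 114.9 → b = 3.12755, a = 602.597.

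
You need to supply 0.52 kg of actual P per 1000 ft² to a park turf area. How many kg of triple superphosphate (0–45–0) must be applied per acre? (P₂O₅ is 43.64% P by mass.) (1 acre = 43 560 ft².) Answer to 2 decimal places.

As P₂O₅: 0.52 / 0.4364 = 1.19157 kg per 1000 ft².
Product per 1000 ft² = 1.19157 / 45% = 2.64793 kg.
Convert to per acre: 2.64793 × 43.56 = 115.344 kg.

115.34 kg of product per acre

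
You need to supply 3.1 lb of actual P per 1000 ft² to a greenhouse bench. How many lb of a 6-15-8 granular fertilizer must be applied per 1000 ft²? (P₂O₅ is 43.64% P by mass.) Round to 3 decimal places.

47.357 lb of product per thousand sq ft

As P₂O₅: 3.1 / 0.4364 = 7.10357 lb per 1000 ft².
Product per 1000 ft² = 7.10357 / 15% = 47.3572 lb.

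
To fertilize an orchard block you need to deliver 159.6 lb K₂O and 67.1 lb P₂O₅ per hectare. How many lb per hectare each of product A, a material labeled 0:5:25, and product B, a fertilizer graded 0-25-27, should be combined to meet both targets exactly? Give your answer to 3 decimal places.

Per-hectare balance (a = product A, b = product B):
K₂O: 0.25·a + 0.27·b = 159.6
P₂O₅: 0.05·a + 0.25·b = 67.1
Solving simultaneously: a = 444.55102, b = 179.4898.

444.551 lb product A, 179.490 lb product B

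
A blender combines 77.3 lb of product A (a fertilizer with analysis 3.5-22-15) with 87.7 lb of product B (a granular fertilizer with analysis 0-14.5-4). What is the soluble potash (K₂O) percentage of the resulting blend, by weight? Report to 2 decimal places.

Total mass = 77.3 + 87.7 = 165 lb.
K₂O mass = 15%×77.3 + 4%×87.7 = 15.103 lb.
% K₂O = 15.103 / 165 = 9.15333%.

9.15% K₂O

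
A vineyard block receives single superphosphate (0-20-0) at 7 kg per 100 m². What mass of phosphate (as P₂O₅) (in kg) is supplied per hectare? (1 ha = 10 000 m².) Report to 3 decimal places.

P₂O₅ per 100 m² = 7 × 20% = 1.4 kg.
Convert to per hectare: 1.4 × 100 = 140 kg.

140.000 kg P₂O₅ per hectare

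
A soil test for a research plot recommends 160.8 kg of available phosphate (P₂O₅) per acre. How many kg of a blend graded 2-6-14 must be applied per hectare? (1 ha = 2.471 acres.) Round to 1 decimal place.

Product per acre = 160.8 / 6% = 2680 kg.
Convert to per hectare: 2680 × 2.471 = 6622.28 kg.

6622.3 kg of product per hectare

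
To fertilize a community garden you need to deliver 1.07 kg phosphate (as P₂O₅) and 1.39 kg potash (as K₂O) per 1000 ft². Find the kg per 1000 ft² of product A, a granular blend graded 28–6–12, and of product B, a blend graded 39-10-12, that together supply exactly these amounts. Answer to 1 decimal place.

With a, b = kg per 1000 ft² of product A and product B:
P₂O₅: 0.06·a + 0.1·b = 1.07
K₂O: 0.12·a + 0.12·b = 1.39
Eliminate a: (row1) − 0.06/0.12·(row2) → 0.04·b = 0.375, so b = 9.375.
Back-substitute: a = (1.07 − 0.1·9.375) / 0.06 = 2.20833.

2.2 kg product A, 9.4 kg product B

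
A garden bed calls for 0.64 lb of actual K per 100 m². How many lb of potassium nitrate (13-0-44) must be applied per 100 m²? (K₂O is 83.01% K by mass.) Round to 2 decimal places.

1.75 lb of product per hundred sq m

As K₂O: 0.64 / 0.8301 = 0.770991 lb per 100 m².
Product per 100 m² = 0.770991 / 44% = 1.75225 lb.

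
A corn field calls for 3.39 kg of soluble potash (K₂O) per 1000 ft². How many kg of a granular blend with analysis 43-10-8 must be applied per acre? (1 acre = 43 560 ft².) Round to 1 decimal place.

1845.9 kg of product per acre

Product per 1000 ft² = 3.39 / 8% = 42.375 kg.
Convert to per acre: 42.375 × 43.56 = 1845.86 kg.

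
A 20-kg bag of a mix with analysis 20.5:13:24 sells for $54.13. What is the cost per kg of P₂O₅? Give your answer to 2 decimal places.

$20.82 per kg P₂O₅

P₂O₅ in bag = 20 × 13% = 2.6 kg.
Cost per kg P₂O₅ = $54.13 / 2.6 = $20.8192.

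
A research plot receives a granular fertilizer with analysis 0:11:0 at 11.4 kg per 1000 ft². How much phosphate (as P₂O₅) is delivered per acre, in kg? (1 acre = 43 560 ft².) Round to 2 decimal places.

54.62 kg P₂O₅ per acre

P₂O₅ per 1000 ft² = 11.4 × 11% = 1.254 kg.
Convert to per acre: 1.254 × 43.56 = 54.6242 kg.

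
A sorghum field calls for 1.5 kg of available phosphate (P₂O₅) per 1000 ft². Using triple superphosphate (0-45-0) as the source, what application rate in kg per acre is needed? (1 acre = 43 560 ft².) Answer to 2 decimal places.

145.20 kg of product per acre

Product per 1000 ft² = 1.5 / 45% = 3.33333 kg.
Convert to per acre: 3.33333 × 43.56 = 145.2 kg.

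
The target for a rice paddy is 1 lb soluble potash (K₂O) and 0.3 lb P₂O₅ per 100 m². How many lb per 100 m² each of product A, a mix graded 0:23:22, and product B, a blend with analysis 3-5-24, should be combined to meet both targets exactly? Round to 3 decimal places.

With a, b = lb per 100 m² of product A and product B:
K₂O: 0.22·a + 0.24·b = 1
P₂O₅: 0.23·a + 0.05·b = 0.3
Eliminate a: (row1) − 0.22/0.23·(row2) → 0.192174·b = 0.713043, so b = 3.71041.
Back-substitute: a = (1 − 0.24·3.71041) / 0.22 = 0.497738.

0.498 lb product A, 3.710 lb product B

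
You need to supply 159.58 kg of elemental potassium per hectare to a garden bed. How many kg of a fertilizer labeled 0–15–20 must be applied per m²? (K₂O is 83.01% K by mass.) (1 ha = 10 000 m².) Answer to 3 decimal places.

0.096 kg of product per sq m

As K₂O: 159.58 / 0.8301 = 192.242 kg per hectare.
Product per hectare = 192.242 / 20% = 961.209 kg.
Convert to per m²: 961.209 × 0.0001 = 0.0961209 kg.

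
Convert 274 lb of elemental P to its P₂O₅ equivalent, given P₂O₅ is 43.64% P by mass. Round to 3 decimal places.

P₂O₅ = 274 / 0.4364 = 627.8643 lb.

627.864 lb P₂O₅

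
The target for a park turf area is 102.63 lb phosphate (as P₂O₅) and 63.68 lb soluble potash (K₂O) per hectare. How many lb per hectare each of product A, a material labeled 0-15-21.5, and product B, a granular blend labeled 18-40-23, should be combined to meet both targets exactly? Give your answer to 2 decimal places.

36.25 lb product A, 242.98 lb product B

With a, b = lb per hectare of product A and product B:
P₂O₅: 0.15·a + 0.4·b = 102.63
K₂O: 0.215·a + 0.23·b = 63.68
Eliminate b: (row1) − 0.4/0.23·(row2) → -0.223913·a = -8.11783, so a = 36.2544.
Then b = (63.68 − 0.215·36.2544) / 0.23 = 242.9796.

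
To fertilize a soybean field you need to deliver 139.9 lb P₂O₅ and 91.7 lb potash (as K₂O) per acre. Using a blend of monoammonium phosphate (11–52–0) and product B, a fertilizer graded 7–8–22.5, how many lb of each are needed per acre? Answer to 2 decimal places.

Let a = lb of monoammonium phosphate, b = lb of product B (per acre).
P₂O₅: 0.52·a + 0.08·b = 139.9
K₂O: 0·a + 0.225·b = 91.7
Solving simultaneously: a = 206.338, b = 407.556.

206.34 lb monoammonium phosphate, 407.56 lb product B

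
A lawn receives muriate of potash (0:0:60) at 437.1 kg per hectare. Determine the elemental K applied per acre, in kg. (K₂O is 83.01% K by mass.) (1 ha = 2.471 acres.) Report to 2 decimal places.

88.10 kg K per acre

K₂O per hectare = 437.1 × 60% = 262.26 kg.
Elemental K = 262.26 × 0.8301 = 217.702 kg per hectare.
Convert to per acre: 217.702 × 0.404694 = 88.1028 kg.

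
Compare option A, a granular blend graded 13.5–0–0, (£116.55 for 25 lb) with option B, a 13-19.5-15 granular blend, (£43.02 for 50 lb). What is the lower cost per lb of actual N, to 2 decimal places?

option A: N per bag = 25 × 13.5% = 3.375 lb; cost = 116.55 / 3.375 = £34.5333/lb N.
option B: N per bag = 50 × 13% = 6.5 lb; cost = 43.02 / 6.5 = £6.6185/lb N.
option B is cheaper.

£6.62 per lb N (option B)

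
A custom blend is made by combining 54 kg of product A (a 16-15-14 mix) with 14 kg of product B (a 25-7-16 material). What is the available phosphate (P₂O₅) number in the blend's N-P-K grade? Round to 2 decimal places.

13.35% P₂O₅

Total mass = 54 + 14 = 68 kg.
P₂O₅ mass = 15%×54 + 7%×14 = 9.08 kg.
% P₂O₅ = 9.08 / 68 = 13.3529%.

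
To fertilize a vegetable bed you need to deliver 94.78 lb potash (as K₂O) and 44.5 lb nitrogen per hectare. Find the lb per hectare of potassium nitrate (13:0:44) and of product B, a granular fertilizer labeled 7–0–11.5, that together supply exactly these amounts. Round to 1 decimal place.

95.7 lb potassium nitrate, 458.0 lb product B

Per-hectare balance (a = potassium nitrate, b = product B):
K₂O: 0.44·a + 0.115·b = 94.78
N: 0.13·a + 0.07·b = 44.5
Eliminate a: (row1) − 0.44/0.13·(row2) → -0.121923·b = -55.8354, so b = 457.956.
Back-substitute: a = (94.78 − 0.115·457.956) / 0.44 = 95.7161.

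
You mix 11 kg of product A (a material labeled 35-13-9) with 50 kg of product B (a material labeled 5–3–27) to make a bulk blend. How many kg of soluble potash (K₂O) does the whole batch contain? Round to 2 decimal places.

14.49 kg K₂O

K₂O mass = 9%×11 + 27%×50 = 14.49 kg.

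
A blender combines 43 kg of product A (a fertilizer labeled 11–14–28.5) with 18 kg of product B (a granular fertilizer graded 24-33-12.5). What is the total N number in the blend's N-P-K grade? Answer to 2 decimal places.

14.84% N

Total mass = 43 + 18 = 61 kg.
N mass = 11%×43 + 24%×18 = 9.05 kg.
% N = 9.05 / 61 = 14.8361%.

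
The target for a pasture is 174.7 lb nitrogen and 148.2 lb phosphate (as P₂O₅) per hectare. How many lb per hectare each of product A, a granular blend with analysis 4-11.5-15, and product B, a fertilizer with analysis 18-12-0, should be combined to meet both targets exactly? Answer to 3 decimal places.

Let a = lb of product A, b = lb of product B (per hectare).
N: 0.04·a + 0.18·b = 174.7
P₂O₅: 0.115·a + 0.12·b = 148.2
From row1: a = (174.7 − 0.18·b) / 0.04.
Into row2: 0.115·(174.7 − 0.18·b)/0.04 + 0.12·b = 148.2 → b = 890.7233, a = 359.2453.

359.245 lb product A, 890.723 lb product B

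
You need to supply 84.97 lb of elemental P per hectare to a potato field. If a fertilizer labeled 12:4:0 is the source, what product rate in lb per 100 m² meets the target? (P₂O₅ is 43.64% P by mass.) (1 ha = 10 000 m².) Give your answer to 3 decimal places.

As P₂O₅: 84.97 / 0.4364 = 194.707 lb per hectare.
Product per hectare = 194.707 / 4% = 4867.67 lb.
Convert to per 100 m²: 4867.67 × 0.01 = 48.6767 lb.

48.677 lb of product per hundred sq m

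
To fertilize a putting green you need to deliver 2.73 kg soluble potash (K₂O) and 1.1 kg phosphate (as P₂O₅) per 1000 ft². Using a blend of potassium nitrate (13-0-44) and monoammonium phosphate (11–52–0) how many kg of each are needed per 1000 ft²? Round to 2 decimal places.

With a, b = kg per 1000 ft² of potassium nitrate and monoammonium phosphate:
K₂O: 0.44·a + 0·b = 2.73
P₂O₅: 0·a + 0.52·b = 1.1
Solving simultaneously: a = 6.20455, b = 2.11538.

6.20 kg potassium nitrate, 2.12 kg monoammonium phosphate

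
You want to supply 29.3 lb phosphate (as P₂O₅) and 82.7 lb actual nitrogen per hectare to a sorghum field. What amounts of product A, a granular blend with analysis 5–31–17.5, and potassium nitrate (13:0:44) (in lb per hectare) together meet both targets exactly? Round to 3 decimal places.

Per-hectare balance (a = product A, b = potassium nitrate):
P₂O₅: 0.31·a + 0·b = 29.3
N: 0.05·a + 0.13·b = 82.7
Solving simultaneously: a = 94.5161, b = 599.80149.

94.516 lb product A, 599.801 lb potassium nitrate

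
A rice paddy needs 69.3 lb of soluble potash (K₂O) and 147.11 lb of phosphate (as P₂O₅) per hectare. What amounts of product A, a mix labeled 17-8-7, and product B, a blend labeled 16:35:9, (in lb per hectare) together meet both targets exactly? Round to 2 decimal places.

With a, b = lb per hectare of product A and product B:
K₂O: 0.07·a + 0.09·b = 69.3
P₂O₅: 0.08·a + 0.35·b = 147.11
From row1: a = (69.3 − 0.09·b) / 0.07.
Into row2: 0.08·(69.3 − 0.09·b)/0.07 + 0.35·b = 147.11 → b = 274.7803, a = 636.711.

636.71 lb product A, 274.78 lb product B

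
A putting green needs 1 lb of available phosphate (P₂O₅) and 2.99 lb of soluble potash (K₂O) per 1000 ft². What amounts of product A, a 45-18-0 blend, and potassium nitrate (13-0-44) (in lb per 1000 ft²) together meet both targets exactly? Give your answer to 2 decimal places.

Per-1000 ft² balance (a = product A, b = potassium nitrate):
P₂O₅: 0.18·a + 0·b = 1
K₂O: 0·a + 0.44·b = 2.99
Solving simultaneously: a = 5.55556, b = 6.79545.

5.56 lb product A, 6.80 lb potassium nitrate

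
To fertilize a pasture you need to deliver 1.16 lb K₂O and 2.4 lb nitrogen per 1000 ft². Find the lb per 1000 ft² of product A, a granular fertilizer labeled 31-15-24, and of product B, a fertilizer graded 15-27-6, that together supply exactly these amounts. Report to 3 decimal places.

1.724 lb product A, 12.437 lb product B

Let a = lb of product A, b = lb of product B (per 1000 ft²).
K₂O: 0.24·a + 0.06·b = 1.16
N: 0.31·a + 0.15·b = 2.4
Solving simultaneously: a = 1.72414, b = 12.4368.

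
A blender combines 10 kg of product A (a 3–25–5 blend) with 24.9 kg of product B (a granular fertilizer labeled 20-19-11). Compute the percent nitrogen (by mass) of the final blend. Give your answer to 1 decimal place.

15.1% N

Total mass = 10 + 24.9 = 34.9 kg.
N mass = 3%×10 + 20%×24.9 = 5.28 kg.
% N = 5.28 / 34.9 = 15.1289%.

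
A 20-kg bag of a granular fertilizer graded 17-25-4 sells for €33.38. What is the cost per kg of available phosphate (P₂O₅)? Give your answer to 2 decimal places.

P₂O₅ in bag = 20 × 25% = 5 kg.
Cost per kg P₂O₅ = €33.38 / 5 = €6.6760.

€6.68 per kg P₂O₅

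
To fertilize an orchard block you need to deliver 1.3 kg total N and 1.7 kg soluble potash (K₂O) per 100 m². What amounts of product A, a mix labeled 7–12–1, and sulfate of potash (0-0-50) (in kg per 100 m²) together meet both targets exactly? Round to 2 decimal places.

18.57 kg product A, 3.03 kg sulfate of potash

Let a = kg of product A, b = kg of sulfate of potash (per 100 m²).
N: 0.07·a + 0·b = 1.3
K₂O: 0.01·a + 0.5·b = 1.7
Eliminate b: (row1) − 0/0.5·(row2) → 0.07·a = 1.3, so a = 18.5714.
Then b = (1.7 − 0.01·18.5714) / 0.5 = 3.02857.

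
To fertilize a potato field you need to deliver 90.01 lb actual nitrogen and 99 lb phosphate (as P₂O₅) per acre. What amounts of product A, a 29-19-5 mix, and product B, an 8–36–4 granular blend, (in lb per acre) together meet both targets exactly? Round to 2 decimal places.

Per-acre balance (a = product A, b = product B):
N: 0.29·a + 0.08·b = 90.01
P₂O₅: 0.19·a + 0.36·b = 99
Eliminate a: (row1) − 0.29/0.19·(row2) → -0.469474·b = -61.0953, so b = 130.136.
Back-substitute: a = (90.01 − 0.08·130.136) / 0.29 = 274.4798.

274.48 lb product A, 130.14 lb product B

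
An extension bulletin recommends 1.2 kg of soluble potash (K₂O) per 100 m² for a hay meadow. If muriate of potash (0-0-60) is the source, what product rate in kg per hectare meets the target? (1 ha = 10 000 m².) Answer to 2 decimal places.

Product per 100 m² = 1.2 / 60% = 2 kg.
Convert to per hectare: 2 × 100 = 200 kg.

200.00 kg of product per hectare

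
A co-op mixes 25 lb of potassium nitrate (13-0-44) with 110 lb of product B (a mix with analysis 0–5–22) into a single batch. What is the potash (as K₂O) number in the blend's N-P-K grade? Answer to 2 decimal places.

26.07% K₂O

Total mass = 25 + 110 = 135 lb.
K₂O mass = 44%×25 + 22%×110 = 35.2 lb.
% K₂O = 35.2 / 135 = 26.0741%.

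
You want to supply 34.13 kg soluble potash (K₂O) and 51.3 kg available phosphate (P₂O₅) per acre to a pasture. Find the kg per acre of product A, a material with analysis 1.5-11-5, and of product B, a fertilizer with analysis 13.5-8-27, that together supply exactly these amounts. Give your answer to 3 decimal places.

Per-acre balance (a = product A, b = product B):
K₂O: 0.05·a + 0.27·b = 34.13
P₂O₅: 0.11·a + 0.08·b = 51.3
From row1: a = (34.13 − 0.27·b) / 0.05.
Into row2: 0.11·(34.13 − 0.27·b)/0.05 + 0.08·b = 51.3 → b = 46.2763, a = 432.7082.

432.708 kg product A, 46.276 kg product B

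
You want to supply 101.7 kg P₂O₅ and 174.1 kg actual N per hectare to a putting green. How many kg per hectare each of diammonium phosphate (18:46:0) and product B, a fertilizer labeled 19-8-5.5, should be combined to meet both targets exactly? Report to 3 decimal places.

With a, b = kg per hectare of diammonium phosphate and product B:
P₂O₅: 0.46·a + 0.08·b = 101.7
N: 0.18·a + 0.19·b = 174.1
Eliminate a: (row1) − 0.46/0.18·(row2) → -0.405556·b = -343.222, so b = 846.3014.
Back-substitute: a = (101.7 − 0.08·846.3014) / 0.46 = 73.9041.

73.904 kg diammonium phosphate, 846.301 kg product B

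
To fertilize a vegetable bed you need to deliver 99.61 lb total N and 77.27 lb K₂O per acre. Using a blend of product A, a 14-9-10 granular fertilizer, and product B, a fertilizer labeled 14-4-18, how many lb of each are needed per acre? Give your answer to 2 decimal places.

635.00 lb product A, 76.50 lb product B

Let a = lb of product A, b = lb of product B (per acre).
N: 0.14·a + 0.14·b = 99.61
K₂O: 0.1·a + 0.18·b = 77.27
From row1: a = (99.61 − 0.14·b) / 0.14.
Into row2: 0.1·(99.61 − 0.14·b)/0.14 + 0.18·b = 77.27 → b = 76.5, a = 635.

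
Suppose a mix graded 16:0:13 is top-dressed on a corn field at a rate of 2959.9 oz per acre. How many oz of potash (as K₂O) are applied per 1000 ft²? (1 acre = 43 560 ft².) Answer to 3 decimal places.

K₂O per acre = 2959.9 × 13% = 384.787 oz.
Convert to per 1000 ft²: 384.787 × 0.0229568 = 8.83349 oz.

8.833 oz K₂O per thousand sq ft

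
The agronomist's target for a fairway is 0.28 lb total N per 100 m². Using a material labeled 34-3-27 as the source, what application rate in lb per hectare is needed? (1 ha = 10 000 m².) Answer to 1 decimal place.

82.4 lb of product per hectare

Product per 100 m² = 0.28 / 34% = 0.823529 lb.
Convert to per hectare: 0.823529 × 100 = 82.3529 lb.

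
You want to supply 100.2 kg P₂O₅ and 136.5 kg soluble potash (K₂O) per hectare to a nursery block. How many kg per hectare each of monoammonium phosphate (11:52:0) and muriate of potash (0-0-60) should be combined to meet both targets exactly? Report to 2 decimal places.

192.69 kg monoammonium phosphate, 227.50 kg muriate of potash

With a, b = kg per hectare of monoammonium phosphate and muriate of potash:
P₂O₅: 0.52·a + 0·b = 100.2
K₂O: 0·a + 0.6·b = 136.5
Solving simultaneously: a = 192.692, b = 227.5.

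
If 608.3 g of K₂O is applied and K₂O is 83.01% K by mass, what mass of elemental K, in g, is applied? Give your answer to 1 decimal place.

504.9 g K

K = 608.3 × 0.8301 = 504.9498 g.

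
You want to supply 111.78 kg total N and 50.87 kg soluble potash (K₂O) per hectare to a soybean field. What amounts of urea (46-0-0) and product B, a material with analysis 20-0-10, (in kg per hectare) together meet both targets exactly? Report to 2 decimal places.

21.83 kg urea, 508.70 kg product B

Let a = kg of urea, b = kg of product B (per hectare).
N: 0.46·a + 0.2·b = 111.78
K₂O: 0·a + 0.1·b = 50.87
Solving simultaneously: a = 21.8261, b = 508.7.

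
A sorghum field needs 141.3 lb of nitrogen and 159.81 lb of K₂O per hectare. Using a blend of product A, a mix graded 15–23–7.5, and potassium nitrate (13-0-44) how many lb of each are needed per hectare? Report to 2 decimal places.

735.94 lb product A, 237.76 lb potassium nitrate

Per-hectare balance (a = product A, b = potassium nitrate):
N: 0.15·a + 0.13·b = 141.3
K₂O: 0.075·a + 0.44·b = 159.81
Eliminate a: (row1) − 0.15/0.075·(row2) → -0.75·b = -178.32, so b = 237.76.
Back-substitute: a = (141.3 − 0.13·237.76) / 0.15 = 735.941.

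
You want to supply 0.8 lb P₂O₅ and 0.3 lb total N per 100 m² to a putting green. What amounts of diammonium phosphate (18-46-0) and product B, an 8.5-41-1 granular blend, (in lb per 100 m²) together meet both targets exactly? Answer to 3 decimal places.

Let a = lb of diammonium phosphate, b = lb of product B (per 100 m²).
P₂O₅: 0.46·a + 0.41·b = 0.8
N: 0.18·a + 0.085·b = 0.3
Eliminate a: (row1) − 0.46/0.18·(row2) → 0.192778·b = 0.0333333, so b = 0.172911.
Back-substitute: a = (0.8 − 0.41·0.172911) / 0.46 = 1.58501.

1.585 lb diammonium phosphate, 0.173 lb product B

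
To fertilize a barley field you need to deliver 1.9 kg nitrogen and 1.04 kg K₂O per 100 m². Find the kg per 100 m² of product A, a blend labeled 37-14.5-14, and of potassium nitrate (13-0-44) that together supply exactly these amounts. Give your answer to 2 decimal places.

4.85 kg product A, 0.82 kg potassium nitrate

Let a = kg of product A, b = kg of potassium nitrate (per 100 m²).
N: 0.37·a + 0.13·b = 1.9
K₂O: 0.14·a + 0.44·b = 1.04
Solving simultaneously: a = 4.84647, b = 0.821577.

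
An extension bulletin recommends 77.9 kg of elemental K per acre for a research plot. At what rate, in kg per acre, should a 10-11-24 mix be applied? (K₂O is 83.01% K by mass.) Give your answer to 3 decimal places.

As K₂O: 77.9 / 0.8301 = 93.8441 kg per acre.
Product per acre = 93.8441 / 24% = 391.0171 kg.

391.017 kg of product per acre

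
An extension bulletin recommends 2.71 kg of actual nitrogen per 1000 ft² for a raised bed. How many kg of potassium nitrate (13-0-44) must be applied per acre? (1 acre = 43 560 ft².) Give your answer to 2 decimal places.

Product per 1000 ft² = 2.71 / 13% = 20.8462 kg.
Convert to per acre: 20.8462 × 43.56 = 908.058 kg.

908.06 kg of product per acre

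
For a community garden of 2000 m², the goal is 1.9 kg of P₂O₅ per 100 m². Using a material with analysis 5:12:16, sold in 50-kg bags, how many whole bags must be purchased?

Product per 100 m² = 1.9 / 12% = 15.8333 kg.
Total product = 15.8333 × 2000 / 100 = 316.667 kg.
Bags = ⌈316.667 / 50⌉ = 7.

7 bags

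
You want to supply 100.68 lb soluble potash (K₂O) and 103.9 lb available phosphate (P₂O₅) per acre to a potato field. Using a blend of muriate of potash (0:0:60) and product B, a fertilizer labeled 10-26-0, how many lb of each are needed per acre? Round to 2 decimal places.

167.80 lb muriate of potash, 399.62 lb product B

With a, b = lb per acre of muriate of potash and product B:
K₂O: 0.6·a + 0·b = 100.68
P₂O₅: 0·a + 0.26·b = 103.9
Solving simultaneously: a = 167.8, b = 399.615.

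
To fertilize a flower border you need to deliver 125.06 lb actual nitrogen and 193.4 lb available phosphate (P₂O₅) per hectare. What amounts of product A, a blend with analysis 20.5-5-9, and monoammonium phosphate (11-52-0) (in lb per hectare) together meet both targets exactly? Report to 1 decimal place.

Per-hectare balance (a = product A, b = monoammonium phosphate):
N: 0.205·a + 0.11·b = 125.06
P₂O₅: 0.05·a + 0.52·b = 193.4
Eliminate a: (row1) − 0.205/0.05·(row2) → -2.022·b = -667.88, so b = 330.307.
Back-substitute: a = (125.06 − 0.11·330.307) / 0.205 = 432.811.

432.8 lb product A, 330.3 lb monoammonium phosphate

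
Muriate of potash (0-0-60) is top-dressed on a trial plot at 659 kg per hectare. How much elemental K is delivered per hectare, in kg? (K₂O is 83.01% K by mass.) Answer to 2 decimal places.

K₂O per hectare = 659 × 60% = 395.4 kg.
Elemental K = 395.4 × 0.8301 = 328.222 kg per hectare.

328.22 kg K per hectare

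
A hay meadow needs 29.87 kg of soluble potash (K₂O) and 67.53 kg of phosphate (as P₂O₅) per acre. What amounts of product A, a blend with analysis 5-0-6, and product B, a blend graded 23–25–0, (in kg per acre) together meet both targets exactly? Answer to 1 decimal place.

With a, b = kg per acre of product A and product B:
K₂O: 0.06·a + 0·b = 29.87
P₂O₅: 0·a + 0.25·b = 67.53
Solving simultaneously: a = 497.833, b = 270.12.

497.8 kg product A, 270.1 kg product B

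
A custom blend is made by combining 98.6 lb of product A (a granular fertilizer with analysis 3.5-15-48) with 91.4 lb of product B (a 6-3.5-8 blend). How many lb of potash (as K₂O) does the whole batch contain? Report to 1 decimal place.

54.6 lb K₂O

K₂O mass = 48%×98.6 + 8%×91.4 = 54.64 lb.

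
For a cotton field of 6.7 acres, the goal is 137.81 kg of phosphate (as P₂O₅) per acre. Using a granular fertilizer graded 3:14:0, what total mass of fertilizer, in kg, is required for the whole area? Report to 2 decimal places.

Product per acre = 137.81 / 14% = 984.357 kg.
Total product = 984.357 × 6.7 = 6595.193 kg.

6595.19 kg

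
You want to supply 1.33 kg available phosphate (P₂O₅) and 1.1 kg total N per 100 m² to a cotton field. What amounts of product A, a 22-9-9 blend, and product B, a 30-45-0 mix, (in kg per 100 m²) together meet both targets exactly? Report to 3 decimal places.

Per-100 m² balance (a = product A, b = product B):
P₂O₅: 0.09·a + 0.45·b = 1.33
N: 0.22·a + 0.3·b = 1.1
From row1: a = (1.33 − 0.45·b) / 0.09.
Into row2: 0.22·(1.33 − 0.45·b)/0.09 + 0.3·b = 1.1 → b = 2.68889, a = 1.33333.

1.333 kg product A, 2.689 kg product B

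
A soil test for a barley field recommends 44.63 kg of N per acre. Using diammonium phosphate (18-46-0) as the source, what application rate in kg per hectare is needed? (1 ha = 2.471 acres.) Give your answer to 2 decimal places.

612.67 kg of product per hectare

Product per acre = 44.63 / 18% = 247.944 kg.
Convert to per hectare: 247.944 × 2.471 = 612.671 kg.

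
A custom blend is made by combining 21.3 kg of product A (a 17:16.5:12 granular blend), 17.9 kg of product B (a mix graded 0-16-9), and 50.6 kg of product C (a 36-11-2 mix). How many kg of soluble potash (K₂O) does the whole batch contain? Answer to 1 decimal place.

K₂O mass = 12%×21.3 + 9%×17.9 + 2%×50.6 = 5.179 kg.

5.2 kg K₂O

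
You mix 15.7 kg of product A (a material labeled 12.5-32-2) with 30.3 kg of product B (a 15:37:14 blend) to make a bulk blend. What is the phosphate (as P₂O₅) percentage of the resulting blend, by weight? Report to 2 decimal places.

35.29% P₂O₅

Total mass = 15.7 + 30.3 = 46 kg.
P₂O₅ mass = 32%×15.7 + 37%×30.3 = 16.235 kg.
% P₂O₅ = 16.235 / 46 = 35.2935%.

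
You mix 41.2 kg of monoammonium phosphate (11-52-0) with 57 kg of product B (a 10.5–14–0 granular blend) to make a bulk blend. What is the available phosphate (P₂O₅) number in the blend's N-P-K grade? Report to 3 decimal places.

29.943% P₂O₅

Total mass = 41.2 + 57 = 98.2 kg.
P₂O₅ mass = 52%×41.2 + 14%×57 = 29.404 kg.
% P₂O₅ = 29.404 / 98.2 = 29.94297%.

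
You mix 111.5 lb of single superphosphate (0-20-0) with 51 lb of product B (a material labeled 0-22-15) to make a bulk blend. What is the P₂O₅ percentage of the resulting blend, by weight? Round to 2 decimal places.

20.63% P₂O₅

Total mass = 111.5 + 51 = 162.5 lb.
P₂O₅ mass = 20%×111.5 + 22%×51 = 33.52 lb.
% P₂O₅ = 33.52 / 162.5 = 20.6277%.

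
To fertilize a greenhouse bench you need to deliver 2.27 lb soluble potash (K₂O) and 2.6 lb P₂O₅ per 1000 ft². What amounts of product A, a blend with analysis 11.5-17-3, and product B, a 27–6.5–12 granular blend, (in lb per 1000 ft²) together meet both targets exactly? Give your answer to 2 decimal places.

Per-1000 ft² balance (a = product A, b = product B):
K₂O: 0.03·a + 0.12·b = 2.27
P₂O₅: 0.17·a + 0.065·b = 2.6
Eliminate b: (row1) − 0.12/0.065·(row2) → -0.283846·a = -2.53, so a = 8.91328.
Then b = (2.6 − 0.17·8.91328) / 0.065 = 16.6883.

8.91 lb product A, 16.69 lb product B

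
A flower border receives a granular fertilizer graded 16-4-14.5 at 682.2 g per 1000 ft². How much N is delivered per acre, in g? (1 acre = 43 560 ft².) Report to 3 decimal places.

4754.661 g N per acre

nitrogen per 1000 ft² = 682.2 × 16% = 109.152 g.
Convert to per acre: 109.152 × 43.56 = 4754.6611 g.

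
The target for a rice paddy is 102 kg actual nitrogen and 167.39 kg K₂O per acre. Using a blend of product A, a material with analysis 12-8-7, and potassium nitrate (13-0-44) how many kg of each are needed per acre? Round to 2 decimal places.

529.05 kg product A, 296.27 kg potassium nitrate

Let a = kg of product A, b = kg of potassium nitrate (per acre).
N: 0.12·a + 0.13·b = 102
K₂O: 0.07·a + 0.44·b = 167.39
From row1: a = (102 − 0.13·b) / 0.12.
Into row2: 0.07·(102 − 0.13·b)/0.12 + 0.44·b = 167.39 → b = 296.265, a = 529.046.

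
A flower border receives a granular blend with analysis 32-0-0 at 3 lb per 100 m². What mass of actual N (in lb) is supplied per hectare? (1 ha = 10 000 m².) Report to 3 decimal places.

96.000 lb N per hectare

nitrogen per 100 m² = 3 × 32% = 0.96 lb.
Convert to per hectare: 0.96 × 100 = 96 lb.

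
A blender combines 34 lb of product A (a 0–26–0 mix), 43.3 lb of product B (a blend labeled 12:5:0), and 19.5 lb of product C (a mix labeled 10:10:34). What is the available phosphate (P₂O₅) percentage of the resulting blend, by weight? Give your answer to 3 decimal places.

Total mass = 34 + 43.3 + 19.5 = 96.8 lb.
P₂O₅ mass = 26%×34 + 5%×43.3 + 10%×19.5 = 12.955 lb.
% P₂O₅ = 12.955 / 96.8 = 13.3833%.

13.383% P₂O₅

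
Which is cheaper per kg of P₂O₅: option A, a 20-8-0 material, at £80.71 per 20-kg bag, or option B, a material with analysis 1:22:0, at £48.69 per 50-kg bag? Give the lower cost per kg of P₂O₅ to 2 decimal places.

option A: P₂O₅ per bag = 20 × 8% = 1.6 kg; cost = 80.71 / 1.6 = £50.4437/kg P₂O₅.
option B: P₂O₅ per bag = 50 × 22% = 11 kg; cost = 48.69 / 11 = £4.4264/kg P₂O₅.
option B is cheaper.

£4.43 per kg P₂O₅ (option B)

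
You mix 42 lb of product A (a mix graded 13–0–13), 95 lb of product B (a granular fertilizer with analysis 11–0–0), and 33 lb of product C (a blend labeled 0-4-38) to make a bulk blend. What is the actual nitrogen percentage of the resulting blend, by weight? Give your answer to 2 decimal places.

Total mass = 42 + 95 + 33 = 170 lb.
N mass = 13%×42 + 11%×95 + 0%×33 = 15.91 lb.
% N = 15.91 / 170 = 9.35882%.

9.36% N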